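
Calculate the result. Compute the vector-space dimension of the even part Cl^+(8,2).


Even subalgebra dimension = 2^(n-1)
n = 8 + 2 = 10
2^(10 - 1) = 2^9 = 512
Verification: sum of C(10,k) for even k = 1 + 45 + 210 + 210 + 45 + 1 = 512
Result = 512


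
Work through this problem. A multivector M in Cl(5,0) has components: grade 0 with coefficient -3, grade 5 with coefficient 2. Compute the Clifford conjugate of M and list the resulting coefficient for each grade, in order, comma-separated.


Clifford conjugate sign for grade k: (-1)^(k(k+1)/2)
Grade 0: (-1)^(0*1/2) = (-1)^0 = 1, coeff -3 -> -3
Grade 5: (-1)^(5*6/2) = (-1)^15 = -1, coeff 2 -> -2
Conjugated coefficients: -3, -2


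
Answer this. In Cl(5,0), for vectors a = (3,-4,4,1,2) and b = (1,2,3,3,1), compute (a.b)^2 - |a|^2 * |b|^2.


a . b = 3*1 + (-4)*2 + 4*3 + 1*3 + 2*1
= 3 + (-8) + 12 + 3 + 2 = 12
|a|^2 = 3^2 + (-4)^2 + 4^2 + 1^2 + 2^2 = 46
|b|^2 = 1^2 + 2^2 + 3^2 + 3^2 + 1^2 = 24
(a.b)^2 = 12^2 = 144
|a|^2 * |b|^2 = 46 * 24 = 1104
Result = 144 - 1104 = -960


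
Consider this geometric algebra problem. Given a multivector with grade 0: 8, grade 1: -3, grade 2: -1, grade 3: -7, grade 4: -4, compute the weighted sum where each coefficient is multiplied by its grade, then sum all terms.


Grade-weighted sum = sum of grade_k * coefficient_k
0*8 = 0
1*(-3) = -3
2*(-1) = -2
3*(-7) = -21
4*(-4) = -16
Total = 0 + (-3) + (-2) + (-21) + (-16) = -42


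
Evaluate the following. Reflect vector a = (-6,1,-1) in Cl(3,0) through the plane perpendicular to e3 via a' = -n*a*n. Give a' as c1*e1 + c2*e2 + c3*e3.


Reflection formula: a' = -n*a*n, with n = e3 (unit vector, n^2 = 1).
For reflection through hyperplane perp to e3:
The component along e3 flips sign, others stay.
a = (-6, 1, -1)
a' = (-6, 1, 1)
a' = -6*e1 + 1*e2 + 1*e3


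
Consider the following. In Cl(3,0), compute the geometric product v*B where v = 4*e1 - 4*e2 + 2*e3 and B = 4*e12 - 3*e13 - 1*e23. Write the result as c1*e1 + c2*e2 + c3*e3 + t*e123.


vB has grade-1 (vector) and grade-3 (trivector) parts: vB = (v _| B) + (v ^ B).
Vector part <vB>_1:
  e1: -v2*b12 - v3*b13 = -(-4)*(4) - (2)*(-3) = 22
  e2: v1*b12 - v3*b23 = (4)*(4) - (2)*(-1) = 18
  e3: v1*b13 + v2*b23 = (4)*(-3) + (-4)*(-1) = -8
Trivector part <vB>_3:
  e123: v1*b23 - v2*b13 + v3*b12 = (4)*(-1) - (-4)*(-3) + (2)*(4) = -8
vB = 22*e1 + 18*e2 - 8*e3 - 8*e123


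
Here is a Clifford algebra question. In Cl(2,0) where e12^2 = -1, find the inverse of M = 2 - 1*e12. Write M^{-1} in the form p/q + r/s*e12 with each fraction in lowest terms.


M = 2 - 1*e12, where e12^2 = -1.
Since M commutes with its reverse ~M = a - b*e12, M * ~M = a^2 - b^2*e12^2 = a^2 + b^2.
So M^{-1} = ~M / (a^2 + b^2) = (a - b*e12)/(a^2 + b^2).
a^2 + b^2 = 4 + 1 = 5
Scalar part = 2/5 = 2/5
Bivector coeff = 1/5 = 1/5
M^{-1} = 2/5 + 1/5*e12


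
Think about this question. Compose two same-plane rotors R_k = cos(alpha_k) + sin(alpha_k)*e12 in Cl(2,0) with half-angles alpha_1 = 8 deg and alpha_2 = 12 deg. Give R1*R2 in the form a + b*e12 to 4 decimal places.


Same-plane rotors commute and their half-angles add:
R1*R2 = cos(a1 + a2) + sin(a1 + a2)*e12.
a1 + a2 = 8 + 12 = 20 deg
cos(20 deg) = 0.9397
sin(20 deg) = 0.3420
R1*R2 = 0.9397 + 0.3420*e12


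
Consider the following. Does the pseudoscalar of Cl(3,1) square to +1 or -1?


The pseudoscalar I = e1...e_n (product of all n generators) of Cl(p,q) satisfies I^2 = (-1)^(q + n(n-1)/2).
p = 3, q = 1, n = p + q = 4
n(n-1)/2 = 4 * 3 / 2 = 6
Exponent = q + n(n-1)/2 = 1 + 6 = 7
I^2 = (-1)^7 = -1


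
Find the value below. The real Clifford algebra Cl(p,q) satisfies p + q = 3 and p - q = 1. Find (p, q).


We need p + q = 3 and p - q = 1.
Adding: 2p = 3 + 1 = 4, so p = 2.
Then q = 3 - 2 = 1.
(p, q) = (2, 1)


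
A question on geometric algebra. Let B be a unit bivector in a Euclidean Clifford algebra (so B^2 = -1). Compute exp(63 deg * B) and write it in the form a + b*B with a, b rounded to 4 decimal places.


For a unit bivector B with B^2 = -1, the exponential series gives
e^(theta*B) = cos(theta) + sin(theta)*B (the GA analogue of Euler's formula).
theta = 63 degrees = 1.099557 rad
cos(63 deg) = 0.4540
sin(63 deg) = 0.8910
exp(theta*B) = 0.4540 + 0.8910*B


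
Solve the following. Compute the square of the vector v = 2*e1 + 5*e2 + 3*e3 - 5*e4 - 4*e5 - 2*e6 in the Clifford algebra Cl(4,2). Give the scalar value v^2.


v^2 = sum of c_i^2 * e_i^2
Positive signature terms (e_i^2 = +1): 2^2 + 5^2 + 3^2 + (-5)^2 = 63
Negative signature terms (e_j^2 = -1): (-4)^2 + (-2)^2 = 20
v^2 = 63 - 20 = 43


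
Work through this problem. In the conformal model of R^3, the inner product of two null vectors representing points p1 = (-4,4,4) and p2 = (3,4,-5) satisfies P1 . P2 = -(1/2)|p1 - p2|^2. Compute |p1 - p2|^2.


p1 - p2 = (-7, 0, 9)
|p1 - p2|^2 = (-7)^2 + 0^2 + 9^2
= 49 + 0 + 81
= 130


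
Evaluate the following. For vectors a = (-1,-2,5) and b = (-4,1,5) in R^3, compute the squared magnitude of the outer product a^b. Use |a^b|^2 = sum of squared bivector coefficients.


a wedge b = (a1*b2 - a2*b1)*e12 + (a1*b3 - a3*b1)*e13 + (a2*b3 - a3*b2)*e23
e12 coeff: (-1)*1 - (-2)*(-4) = -1 - 8 = -9
e13 coeff: (-1)*5 - 5*(-4) = -5 - (-20) = 15
e23 coeff: (-2)*5 - 5*1 = -10 - 5 = -15
|a wedge b|^2 = (-9)^2 + 15^2 + (-15)^2
= 81 + 225 + 225
= 531


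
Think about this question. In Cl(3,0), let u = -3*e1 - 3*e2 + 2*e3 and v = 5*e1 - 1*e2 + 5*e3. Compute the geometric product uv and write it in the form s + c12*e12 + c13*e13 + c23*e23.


In Cl(3,0): e_i^2 = 1, e_ie_j = -e_je_i for i != j.
Scalar part = u . v = (-3)*5 + (-3)*(-1) + 2*5
= -15 + 3 + 10 = -2
e12 coeff = (-3)*(-1) - (-3)*5 = 3 - (-15) = 18
e13 coeff = (-3)*5 - 2*5 = -15 - 10 = -25
e23 coeff = (-3)*5 - 2*(-1) = -15 - (-2) = -13
uv = -2 + 18*e12 - 25*e13 - 13*e23


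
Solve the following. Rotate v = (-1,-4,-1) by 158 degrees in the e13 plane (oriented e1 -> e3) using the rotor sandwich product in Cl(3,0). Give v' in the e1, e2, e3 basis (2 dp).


Rotor R = cos(79deg) - sin(79deg)*e13
Rotation angle theta = 2 * 79 = 158 degrees in the e13 plane (e1 -> e3).
The component perpendicular to the plane (e2) is invariant: v'_2 = v2 = -4.00
cos(158deg) = -0.9272, sin(158deg) = 0.3746
v'_1 = v1*cos(theta) - v3*sin(theta) = -1*(-0.9272) - (-1)*0.3746 = 1.30
v'_3 = v1*sin(theta) + v3*cos(theta) = -1*0.3746 + (-1)*(-0.9272) = 0.55
v' = 1.30*e1 - 4.00*e2 + 0.55*e3


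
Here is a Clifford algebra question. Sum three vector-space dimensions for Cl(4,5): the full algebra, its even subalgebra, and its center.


n = 4 + 5 = 9
Total dim = 2^9 = 512
Even subalgebra dim = 2^8 = 256
n is odd, so center dim = 2
Sum = 512 + 256 + 2 = 770


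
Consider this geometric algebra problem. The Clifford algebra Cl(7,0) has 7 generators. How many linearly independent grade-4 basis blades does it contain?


Number of grade-k basis blades in Cl(p,q) with n = p + q is C(n, k).
n = 7 + 0 = 7
C(7, 4) = 7! / (4! * 3!)
= 5040 / (24 * 6)
= 35


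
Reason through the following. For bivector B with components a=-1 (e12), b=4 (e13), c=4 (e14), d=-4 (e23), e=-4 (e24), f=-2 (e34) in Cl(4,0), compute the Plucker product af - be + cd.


Plucker relation: af - be + cd
a*f = (-1)*(-2) = 2
b*e = 4*(-4) = -16
c*d = 4*(-4) = -16
af - be + cd = 2 - (-16) + (-16)
= 2


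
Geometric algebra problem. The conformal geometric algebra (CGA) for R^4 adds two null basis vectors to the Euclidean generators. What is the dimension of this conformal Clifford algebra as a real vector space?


The conformal model of R^4 uses Cl(5,1): the 4 Euclidean generators plus two extra orthogonal generators e+ (e+^2 = +1) and e- (e-^2 = -1), from which the null vectors e0, einf are built.
Number of generators m = 4 + 2 = 6.
dim Cl(p,q) = 2^m = 2^6 = 64


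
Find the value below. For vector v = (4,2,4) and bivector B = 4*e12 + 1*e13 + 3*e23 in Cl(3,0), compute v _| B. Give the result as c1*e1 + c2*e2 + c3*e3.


Left contraction v _| B = <vB>_1 (grade-1 part of the geometric product vB).
Using e1_|e12 = e2, e2_|e12 = -e1, e1_|e13 = e3, e3_|e13 = -e1, e2_|e23 = e3, e3_|e23 = -e2:
e1 coeff: -v2*b12 - v3*b13 = -(2)*(4) - (4)*(1) = -12
e2 coeff: v1*b12 - v3*b23 = (4)*(4) - (4)*(3) = 4
e3 coeff: v1*b13 + v2*b23 = (4)*(1) + (2)*(3) = 10
v _| B = -12*e1 + 4*e2 + 10*e3


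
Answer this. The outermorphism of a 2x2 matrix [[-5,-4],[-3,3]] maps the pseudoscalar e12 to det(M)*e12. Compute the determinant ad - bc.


The outermorphism of a linear map f sends e1^e2 to f(e1)^f(e2).
f(e1) = -5*e1 - 3*e2
f(e2) = -4*e1 + 3*e2
f(e1) ^ f(e2) = (-5*e1 - 3*e2) ^ (-4*e1 + 3*e2)
= (-5)*3*e12 + (-3)*(-4)*e21
= (-15 - 12)*e12
= -27*e12
Coefficient = -27


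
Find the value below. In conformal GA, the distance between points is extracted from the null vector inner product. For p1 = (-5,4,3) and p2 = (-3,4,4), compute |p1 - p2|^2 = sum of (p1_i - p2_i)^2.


p1 - p2 = (-2, 0, -1)
|p1 - p2|^2 = (-2)^2 + 0^2 + (-1)^2
= 4 + 0 + 1
= 5


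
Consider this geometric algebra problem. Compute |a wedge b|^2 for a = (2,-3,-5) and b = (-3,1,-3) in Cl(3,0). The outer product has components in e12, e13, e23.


a wedge b = (a1*b2 - a2*b1)*e12 + (a1*b3 - a3*b1)*e13 + (a2*b3 - a3*b2)*e23
e12 coeff: 2*1 - (-3)*(-3) = 2 - 9 = -7
e13 coeff: 2*(-3) - (-5)*(-3) = -6 - 15 = -21
e23 coeff: (-3)*(-3) - (-5)*1 = 9 - (-5) = 14
|a wedge b|^2 = (-7)^2 + (-21)^2 + 14^2
= 49 + 441 + 196
= 686


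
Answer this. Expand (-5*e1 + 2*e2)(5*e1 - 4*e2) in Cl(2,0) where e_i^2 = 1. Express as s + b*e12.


Expand: (-5*e1 + 2*e2)(5*e1 - 4*e2)
= (-5)*5*e1e1 + (-5)*(-4)*e1e2 + 2*5*e2e1 + 2*(-4)*e2e2
Using e1^2 = e2^2 = 1, e2e1 = -e1e2:
Scalar part s = (-5)*5 + 2*(-4) = -25 + (-8) = -33
Bivector part b = (-5)*(-4) - 2*5 = 20 - 10 = 10
uv = -33 + 10*e12


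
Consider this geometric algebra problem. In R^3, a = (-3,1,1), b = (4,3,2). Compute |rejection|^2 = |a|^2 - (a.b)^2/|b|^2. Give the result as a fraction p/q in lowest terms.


|a|^2 = (-3)^2 + 1^2 + 1^2 = 11
|b|^2 = 4^2 + 3^2 + 2^2 = 29
a . b = (-3)*4 + 1*3 + 1*2 = -7
(a.b)^2 = (-7)^2 = 49
|rej|^2 = 11 - 49/29
= (319 - 49)/29
= 270/29
In lowest terms: 270/29


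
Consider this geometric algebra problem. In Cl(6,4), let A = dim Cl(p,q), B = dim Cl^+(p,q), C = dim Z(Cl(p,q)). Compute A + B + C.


n = 6 + 4 = 10
Total dim = 2^10 = 1024
Even subalgebra dim = 2^9 = 512
n is even, so center dim = 1
Sum = 1024 + 512 + 1 = 1537


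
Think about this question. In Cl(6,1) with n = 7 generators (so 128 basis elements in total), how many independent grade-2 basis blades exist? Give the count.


Number of grade-k basis blades in Cl(p,q) with n = p + q is C(n, k).
n = 6 + 1 = 7
C(7, 2) = 7! / (2! * 5!)
= 5040 / (2 * 120)
= 21


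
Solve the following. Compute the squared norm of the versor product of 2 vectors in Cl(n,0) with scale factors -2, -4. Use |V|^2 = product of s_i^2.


Each vector v_i has |v_i|^2 = s_i^2
Squared scales: (-2)^2 = 4, (-4)^2 = 16
|V|^2 = 4 * 16
= 64


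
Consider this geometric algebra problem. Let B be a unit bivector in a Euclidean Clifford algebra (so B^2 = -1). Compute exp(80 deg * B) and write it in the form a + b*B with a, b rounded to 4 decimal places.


For a unit bivector B with B^2 = -1, the exponential series gives
e^(theta*B) = cos(theta) + sin(theta)*B (the GA analogue of Euler's formula).
theta = 80 degrees = 1.396263 rad
cos(80 deg) = 0.1736
sin(80 deg) = 0.9848
exp(theta*B) = 0.1736 + 0.9848*B


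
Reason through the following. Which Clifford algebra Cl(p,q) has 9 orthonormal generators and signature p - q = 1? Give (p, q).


We need p + q = 9 and p - q = 1.
Adding: 2p = 9 + 1 = 10, so p = 5.
Then q = 9 - 5 = 4.
(p, q) = (5, 4)


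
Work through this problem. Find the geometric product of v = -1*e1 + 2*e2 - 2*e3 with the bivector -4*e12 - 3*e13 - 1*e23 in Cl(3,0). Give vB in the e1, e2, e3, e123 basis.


vB has grade-1 (vector) and grade-3 (trivector) parts: vB = (v _| B) + (v ^ B).
Vector part <vB>_1:
  e1: -v2*b12 - v3*b13 = -(2)*(-4) - (-2)*(-3) = 2
  e2: v1*b12 - v3*b23 = (-1)*(-4) - (-2)*(-1) = 2
  e3: v1*b13 + v2*b23 = (-1)*(-3) + (2)*(-1) = 1
Trivector part <vB>_3:
  e123: v1*b23 - v2*b13 + v3*b12 = (-1)*(-1) - (2)*(-3) + (-2)*(-4) = 15
vB = 2*e1 + 2*e2 + 1*e3 + 15*e123


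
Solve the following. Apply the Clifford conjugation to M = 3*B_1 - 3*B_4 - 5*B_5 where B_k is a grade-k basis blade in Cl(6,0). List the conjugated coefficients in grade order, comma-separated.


Clifford conjugate sign for grade k: (-1)^(k(k+1)/2)
Grade 1: (-1)^(1*2/2) = (-1)^1 = -1, coeff 3 -> -3
Grade 4: (-1)^(4*5/2) = (-1)^10 = 1, coeff -3 -> -3
Grade 5: (-1)^(5*6/2) = (-1)^15 = -1, coeff -5 -> 5
Conjugated coefficients: -3, -3, 5


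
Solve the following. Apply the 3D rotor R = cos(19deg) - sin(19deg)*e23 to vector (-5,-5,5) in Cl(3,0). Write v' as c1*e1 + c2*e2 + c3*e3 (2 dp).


Rotor R = cos(19deg) - sin(19deg)*e23
Rotation angle theta = 2 * 19 = 38 degrees in the e23 plane (e2 -> e3).
The component perpendicular to the plane (e1) is invariant: v'_1 = v1 = -5.00
cos(38deg) = 0.7880, sin(38deg) = 0.6157
v'_2 = v2*cos(theta) - v3*sin(theta) = -5*0.7880 - 5*0.6157 = -7.02
v'_3 = v2*sin(theta) + v3*cos(theta) = -5*0.6157 + 5*0.7880 = 0.86
v' = -5.00*e1 - 7.02*e2 + 0.86*e3


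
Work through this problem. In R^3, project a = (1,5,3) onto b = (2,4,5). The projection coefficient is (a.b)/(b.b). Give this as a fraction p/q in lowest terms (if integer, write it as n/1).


Projection coefficient = (a . b) / (b . b)
a . b = 1*2 + 5*4 + 3*5
= 2 + 20 + 15 = 37
b . b = 2^2 + 4^2 + 5^2
= 4 + 16 + 25 = 45
Coefficient = 37/45
In lowest terms: 37/45


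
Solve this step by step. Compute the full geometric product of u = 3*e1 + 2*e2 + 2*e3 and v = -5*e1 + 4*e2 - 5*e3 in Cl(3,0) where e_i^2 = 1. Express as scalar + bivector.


In Cl(3,0): e_i^2 = 1, e_ie_j = -e_je_i for i != j.
Scalar part = u . v = 3*(-5) + 2*4 + 2*(-5)
= -15 + 8 + (-10) = -17
e12 coeff = 3*4 - 2*(-5) = 12 - (-10) = 22
e13 coeff = 3*(-5) - 2*(-5) = -15 - (-10) = -5
e23 coeff = 2*(-5) - 2*4 = -10 - 8 = -18
uv = -17 + 22*e12 - 5*e13 - 18*e23


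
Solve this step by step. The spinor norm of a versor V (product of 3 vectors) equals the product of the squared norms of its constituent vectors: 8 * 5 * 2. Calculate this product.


Spinor norm N(V) = |v1|^2 * |v2|^2 * ... * |v3|^2
= 8 * 5 * 2
Running product: 8, 40, 80
N(V) = 80


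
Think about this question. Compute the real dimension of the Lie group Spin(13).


Spin(n) double-covers SO(n); both have Lie algebra so(n) of dimension n(n-1)/2.
n = 13
n(n-1) = 13 * 12 = 156
dim Spin(13) = 156/2 = 78


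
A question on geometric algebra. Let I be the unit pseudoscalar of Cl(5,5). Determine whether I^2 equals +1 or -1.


The pseudoscalar I = e1...e_n (product of all n generators) of Cl(p,q) satisfies I^2 = (-1)^(q + n(n-1)/2).
p = 5, q = 5, n = p + q = 10
n(n-1)/2 = 10 * 9 / 2 = 45
Exponent = q + n(n-1)/2 = 5 + 45 = 50
I^2 = (-1)^50 = +1


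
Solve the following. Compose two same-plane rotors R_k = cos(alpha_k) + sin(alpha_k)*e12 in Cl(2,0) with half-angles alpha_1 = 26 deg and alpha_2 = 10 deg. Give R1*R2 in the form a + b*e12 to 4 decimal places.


Same-plane rotors commute and their half-angles add:
R1*R2 = cos(a1 + a2) + sin(a1 + a2)*e12.
a1 + a2 = 26 + 10 = 36 deg
cos(36 deg) = 0.8090
sin(36 deg) = 0.5878
R1*R2 = 0.8090 + 0.5878*e12


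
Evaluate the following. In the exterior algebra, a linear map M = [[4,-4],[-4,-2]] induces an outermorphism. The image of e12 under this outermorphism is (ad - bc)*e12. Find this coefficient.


The outermorphism of a linear map f sends e1^e2 to f(e1)^f(e2).
f(e1) = 4*e1 - 4*e2
f(e2) = -4*e1 - 2*e2
f(e1) ^ f(e2) = (4*e1 - 4*e2) ^ (-4*e1 - 2*e2)
= 4*(-2)*e12 + (-4)*(-4)*e21
= (-8 - 16)*e12
= -24*e12
Coefficient = -24


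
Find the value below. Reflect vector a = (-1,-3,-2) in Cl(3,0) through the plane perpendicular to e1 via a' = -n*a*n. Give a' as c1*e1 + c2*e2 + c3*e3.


Reflection formula: a' = -n*a*n, with n = e1 (unit vector, n^2 = 1).
For reflection through hyperplane perp to e1:
The component along e1 flips sign, others stay.
a = (-1, -3, -2)
a' = (1, -3, -2)
a' = 1*e1 - 3*e2 - 2*e3


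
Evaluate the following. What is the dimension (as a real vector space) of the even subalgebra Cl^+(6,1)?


Even subalgebra dimension = 2^(n-1)
n = 6 + 1 = 7
2^(7 - 1) = 2^6 = 64
Verification: sum of C(7,k) for even k = 1 + 21 + 35 + 7 = 64
Result = 64


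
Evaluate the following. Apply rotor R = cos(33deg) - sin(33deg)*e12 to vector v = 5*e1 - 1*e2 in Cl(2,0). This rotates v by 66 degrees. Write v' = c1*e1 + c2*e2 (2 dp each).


Rotor R = cos(33deg) - sin(33deg)*e12
Rotation angle theta = 2 * 33 = 66 degrees
v' = R*v*~R rotates v by theta.
cos(66deg) = 0.4067, sin(66deg) = 0.9135
v'_1 = 5*cos(66deg) - (-1)*sin(66deg)
= 5*0.4067 - (-1)*0.9135
= 2.95
v'_2 = 5*sin(66deg) + (-1)*cos(66deg)
= 5*0.9135 + (-1)*0.4067
= 4.16
v' = 2.95*e1 + 4.16*e2


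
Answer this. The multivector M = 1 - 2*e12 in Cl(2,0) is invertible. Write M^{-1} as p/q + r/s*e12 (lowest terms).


M = 1 - 2*e12, where e12^2 = -1.
Since M commutes with its reverse ~M = a - b*e12, M * ~M = a^2 - b^2*e12^2 = a^2 + b^2.
So M^{-1} = ~M / (a^2 + b^2) = (a - b*e12)/(a^2 + b^2).
a^2 + b^2 = 1 + 4 = 5
Scalar part = 1/5 = 1/5
Bivector coeff = 2/5 = 2/5
M^{-1} = 1/5 + 2/5*e12


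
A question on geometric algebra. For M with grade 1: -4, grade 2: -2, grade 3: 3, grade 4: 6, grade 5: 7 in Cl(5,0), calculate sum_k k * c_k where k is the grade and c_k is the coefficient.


Grade-weighted sum = sum of grade_k * coefficient_k
1*(-4) = -4
2*(-2) = -4
3*3 = 9
4*6 = 24
5*7 = 35
Total = -4 + (-4) + 9 + 24 + 35 = 60


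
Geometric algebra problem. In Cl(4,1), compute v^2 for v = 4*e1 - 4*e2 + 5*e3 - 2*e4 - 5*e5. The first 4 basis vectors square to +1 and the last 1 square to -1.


v^2 = sum of c_i^2 * e_i^2
Positive signature terms (e_i^2 = +1): 4^2 + (-4)^2 + 5^2 + (-2)^2 = 61
Negative signature terms (e_j^2 = -1): (-5)^2 = 25
v^2 = 61 - 25 = 36


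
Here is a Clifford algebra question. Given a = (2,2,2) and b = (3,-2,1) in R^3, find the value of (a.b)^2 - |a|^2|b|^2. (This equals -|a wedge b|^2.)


a . b = 2*3 + 2*(-2) + 2*1
= 6 + (-4) + 2 = 4
|a|^2 = 2^2 + 2^2 + 2^2 = 12
|b|^2 = 3^2 + (-2)^2 + 1^2 = 14
(a.b)^2 = 4^2 = 16
|a|^2 * |b|^2 = 12 * 14 = 168
Result = 16 - 168 = -152


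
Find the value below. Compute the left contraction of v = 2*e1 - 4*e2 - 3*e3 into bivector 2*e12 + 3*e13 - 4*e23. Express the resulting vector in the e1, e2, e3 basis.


Left contraction v _| B = <vB>_1 (grade-1 part of the geometric product vB).
Using e1_|e12 = e2, e2_|e12 = -e1, e1_|e13 = e3, e3_|e13 = -e1, e2_|e23 = e3, e3_|e23 = -e2:
e1 coeff: -v2*b12 - v3*b13 = -(-4)*(2) - (-3)*(3) = 17
e2 coeff: v1*b12 - v3*b23 = (2)*(2) - (-3)*(-4) = -8
e3 coeff: v1*b13 + v2*b23 = (2)*(3) + (-4)*(-4) = 22
v _| B = 17*e1 - 8*e2 + 22*e3


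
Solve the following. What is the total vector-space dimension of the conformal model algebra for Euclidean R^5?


The conformal model of R^5 uses Cl(6,1): the 5 Euclidean generators plus two extra orthogonal generators e+ (e+^2 = +1) and e- (e-^2 = -1), from which the null vectors e0, einf are built.
Number of generators m = 5 + 2 = 7.
dim Cl(p,q) = 2^m = 2^7 = 128


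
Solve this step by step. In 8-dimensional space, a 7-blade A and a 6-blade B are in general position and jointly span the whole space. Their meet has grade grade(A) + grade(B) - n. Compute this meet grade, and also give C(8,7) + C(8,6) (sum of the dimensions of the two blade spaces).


Meet grade = grade(A) + grade(B) - n
= 7 + 6 - 8 = 5
C(8,7) = 8
C(8,6) = 28
dim_A + dim_B = 8 + 28 = 36


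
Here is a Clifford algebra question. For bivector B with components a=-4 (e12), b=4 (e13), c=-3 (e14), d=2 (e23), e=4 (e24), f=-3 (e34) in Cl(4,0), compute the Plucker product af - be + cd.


Plucker relation: af - be + cd
a*f = (-4)*(-3) = 12
b*e = 4*4 = 16
c*d = (-3)*2 = -6
af - be + cd = 12 - 16 + (-6)
= -10


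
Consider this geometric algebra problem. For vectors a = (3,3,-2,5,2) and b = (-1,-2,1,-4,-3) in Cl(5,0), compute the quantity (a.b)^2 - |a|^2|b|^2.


a . b = 3*(-1) + 3*(-2) + (-2)*1 + 5*(-4) + 2*(-3)
= -3 + (-6) + (-2) + (-20) + (-6) = -37
|a|^2 = 3^2 + 3^2 + (-2)^2 + 5^2 + 2^2 = 51
|b|^2 = (-1)^2 + (-2)^2 + 1^2 + (-4)^2 + (-3)^2 = 31
(a.b)^2 = (-37)^2 = 1369
|a|^2 * |b|^2 = 51 * 31 = 1581
Result = 1369 - 1581 = -212


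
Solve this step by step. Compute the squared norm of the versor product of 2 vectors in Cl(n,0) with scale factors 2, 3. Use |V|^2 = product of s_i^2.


Each vector v_i has |v_i|^2 = s_i^2
Squared scales: 2^2 = 4, 3^2 = 9
|V|^2 = 4 * 9
= 36


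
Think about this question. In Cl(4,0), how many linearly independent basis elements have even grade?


Even subalgebra dimension = 2^(n-1)
n = 4 + 0 = 4
2^(4 - 1) = 2^3 = 8
Verification: sum of C(4,k) for even k = 1 + 6 + 1 = 8
Result = 8


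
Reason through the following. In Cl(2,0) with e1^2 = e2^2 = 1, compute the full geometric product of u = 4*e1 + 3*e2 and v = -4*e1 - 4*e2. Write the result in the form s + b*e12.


Expand: (4*e1 + 3*e2)(-4*e1 - 4*e2)
= 4*(-4)*e1e1 + 4*(-4)*e1e2 + 3*(-4)*e2e1 + 3*(-4)*e2e2
Using e1^2 = e2^2 = 1, e2e1 = -e1e2:
Scalar part s = 4*(-4) + 3*(-4) = -16 + (-12) = -28
Bivector part b = 4*(-4) - 3*(-4) = -16 - (-12) = -4
uv = -28 - 4*e12


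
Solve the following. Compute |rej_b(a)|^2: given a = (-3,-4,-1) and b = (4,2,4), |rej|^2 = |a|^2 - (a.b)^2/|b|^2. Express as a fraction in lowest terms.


|a|^2 = (-3)^2 + (-4)^2 + (-1)^2 = 26
|b|^2 = 4^2 + 2^2 + 4^2 = 36
a . b = (-3)*4 + (-4)*2 + (-1)*4 = -24
(a.b)^2 = (-24)^2 = 576
|rej|^2 = 26 - 576/36
= (936 - 576)/36
= 360/36
In lowest terms: 10/1


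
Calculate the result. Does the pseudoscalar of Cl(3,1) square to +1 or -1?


The pseudoscalar I = e1...e_n (product of all n generators) of Cl(p,q) satisfies I^2 = (-1)^(q + n(n-1)/2).
p = 3, q = 1, n = p + q = 4
n(n-1)/2 = 4 * 3 / 2 = 6
Exponent = q + n(n-1)/2 = 1 + 6 = 7
I^2 = (-1)^7 = -1


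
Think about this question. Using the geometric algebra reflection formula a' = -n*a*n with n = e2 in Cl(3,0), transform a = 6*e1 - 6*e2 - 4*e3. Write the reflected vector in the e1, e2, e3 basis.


Reflection formula: a' = -n*a*n, with n = e2 (unit vector, n^2 = 1).
For reflection through hyperplane perp to e2:
The component along e2 flips sign, others stay.
a = (6, -6, -4)
a' = (6, 6, -4)
a' = 6*e1 + 6*e2 - 4*e3


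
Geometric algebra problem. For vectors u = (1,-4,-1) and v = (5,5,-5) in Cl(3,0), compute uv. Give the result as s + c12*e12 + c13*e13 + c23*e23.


In Cl(3,0): e_i^2 = 1, e_ie_j = -e_je_i for i != j.
Scalar part = u . v = 1*5 + (-4)*5 + (-1)*(-5)
= 5 + (-20) + 5 = -10
e12 coeff = 1*5 - (-4)*5 = 5 - (-20) = 25
e13 coeff = 1*(-5) - (-1)*5 = -5 - (-5) = 0
e23 coeff = (-4)*(-5) - (-1)*5 = 20 - (-5) = 25
uv = -10 + 25*e12 + 0*e13 + 25*e23


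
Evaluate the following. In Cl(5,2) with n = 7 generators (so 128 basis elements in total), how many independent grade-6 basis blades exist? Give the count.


Number of grade-k basis blades in Cl(p,q) with n = p + q is C(n, k).
n = 5 + 2 = 7
C(7, 6) = 7! / (6! * 1!)
= 5040 / (720 * 1)
= 7


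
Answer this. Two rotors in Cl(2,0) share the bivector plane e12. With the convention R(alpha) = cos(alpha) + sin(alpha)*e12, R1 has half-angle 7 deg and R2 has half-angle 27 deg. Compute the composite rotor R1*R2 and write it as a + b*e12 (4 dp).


Same-plane rotors commute and their half-angles add:
R1*R2 = cos(a1 + a2) + sin(a1 + a2)*e12.
a1 + a2 = 7 + 27 = 34 deg
cos(34 deg) = 0.8290
sin(34 deg) = 0.5592
R1*R2 = 0.8290 + 0.5592*e12


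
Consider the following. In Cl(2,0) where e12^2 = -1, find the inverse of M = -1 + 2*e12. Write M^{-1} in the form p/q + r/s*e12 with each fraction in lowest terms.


M = -1 + 2*e12, where e12^2 = -1.
Since M commutes with its reverse ~M = a - b*e12, M * ~M = a^2 - b^2*e12^2 = a^2 + b^2.
So M^{-1} = ~M / (a^2 + b^2) = (a - b*e12)/(a^2 + b^2).
a^2 + b^2 = 1 + 4 = 5
Scalar part = -1/5 = -1/5
Bivector coeff = -2/5 = -2/5
M^{-1} = -1/5 - 2/5*e12


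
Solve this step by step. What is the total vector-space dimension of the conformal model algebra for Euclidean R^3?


The conformal model of R^3 uses Cl(4,1): the 3 Euclidean generators plus two extra orthogonal generators e+ (e+^2 = +1) and e- (e-^2 = -1), from which the null vectors e0, einf are built.
Number of generators m = 3 + 2 = 5.
dim Cl(p,q) = 2^m = 2^5 = 32


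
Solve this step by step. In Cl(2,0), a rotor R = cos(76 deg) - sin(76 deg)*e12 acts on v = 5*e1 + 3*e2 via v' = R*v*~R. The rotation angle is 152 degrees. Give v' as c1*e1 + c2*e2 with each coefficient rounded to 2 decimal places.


Rotor R = cos(76deg) - sin(76deg)*e12
Rotation angle theta = 2 * 76 = 152 degrees
v' = R*v*~R rotates v by theta.
cos(152deg) = -0.8829, sin(152deg) = 0.4695
v'_1 = 5*cos(152deg) - 3*sin(152deg)
= 5*(-0.8829) - 3*0.4695
= -5.82
v'_2 = 5*sin(152deg) + 3*cos(152deg)
= 5*0.4695 + 3*(-0.8829)
= -0.30
v' = -5.82*e1 - 0.30*e2


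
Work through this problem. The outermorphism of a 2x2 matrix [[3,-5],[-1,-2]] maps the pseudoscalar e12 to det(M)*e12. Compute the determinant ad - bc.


The outermorphism of a linear map f sends e1^e2 to f(e1)^f(e2).
f(e1) = 3*e1 - 1*e2
f(e2) = -5*e1 - 2*e2
f(e1) ^ f(e2) = (3*e1 - 1*e2) ^ (-5*e1 - 2*e2)
= 3*(-2)*e12 + (-1)*(-5)*e21
= (-6 - 5)*e12
= -11*e12
Coefficient = -11


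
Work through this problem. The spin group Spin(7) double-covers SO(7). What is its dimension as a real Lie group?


Spin(n) double-covers SO(n); both have Lie algebra so(n) of dimension n(n-1)/2.
n = 7
n(n-1) = 7 * 6 = 42
dim Spin(7) = 42/2 = 21


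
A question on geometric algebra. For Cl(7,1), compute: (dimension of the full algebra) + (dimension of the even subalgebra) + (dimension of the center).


n = 7 + 1 = 8
Total dim = 2^8 = 256
Even subalgebra dim = 2^7 = 128
n is even, so center dim = 1
Sum = 256 + 128 + 1 = 385


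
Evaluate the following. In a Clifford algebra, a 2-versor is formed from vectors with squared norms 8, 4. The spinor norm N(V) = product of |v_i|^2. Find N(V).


Spinor norm N(V) = |v1|^2 * |v2|^2 * ... * |v2|^2
= 8 * 4
Running product: 8, 32
N(V) = 32


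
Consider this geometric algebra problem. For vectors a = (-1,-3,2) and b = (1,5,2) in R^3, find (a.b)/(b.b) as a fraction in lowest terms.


Projection coefficient = (a . b) / (b . b)
a . b = (-1)*1 + (-3)*5 + 2*2
= -1 + (-15) + 4 = -12
b . b = 1^2 + 5^2 + 2^2
= 1 + 25 + 4 = 30
Coefficient = -12/30
In lowest terms: -2/5


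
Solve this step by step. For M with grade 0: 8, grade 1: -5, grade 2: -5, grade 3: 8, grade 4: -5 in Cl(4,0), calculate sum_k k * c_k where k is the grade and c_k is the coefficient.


Grade-weighted sum = sum of grade_k * coefficient_k
0*8 = 0
1*(-5) = -5
2*(-5) = -10
3*8 = 24
4*(-5) = -20
Total = 0 + (-5) + (-10) + 24 + (-20) = -11


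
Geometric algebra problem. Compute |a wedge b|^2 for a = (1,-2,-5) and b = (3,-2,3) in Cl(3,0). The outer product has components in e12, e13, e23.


a wedge b = (a1*b2 - a2*b1)*e12 + (a1*b3 - a3*b1)*e13 + (a2*b3 - a3*b2)*e23
e12 coeff: 1*(-2) - (-2)*3 = -2 - (-6) = 4
e13 coeff: 1*3 - (-5)*3 = 3 - (-15) = 18
e23 coeff: (-2)*3 - (-5)*(-2) = -6 - 10 = -16
|a wedge b|^2 = 4^2 + 18^2 + (-16)^2
= 16 + 324 + 256
= 596


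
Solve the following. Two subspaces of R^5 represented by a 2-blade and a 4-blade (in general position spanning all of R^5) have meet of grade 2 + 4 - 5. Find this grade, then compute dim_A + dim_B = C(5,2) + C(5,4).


Meet grade = grade(A) + grade(B) - n
= 2 + 4 - 5 = 1
C(5,2) = 10
C(5,4) = 5
dim_A + dim_B = 10 + 5 = 15


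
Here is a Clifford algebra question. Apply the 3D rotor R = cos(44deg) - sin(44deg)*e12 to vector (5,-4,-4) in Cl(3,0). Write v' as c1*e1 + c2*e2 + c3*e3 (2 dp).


Rotor R = cos(44deg) - sin(44deg)*e12
Rotation angle theta = 2 * 44 = 88 degrees in the e12 plane (e1 -> e2).
The component perpendicular to the plane (e3) is invariant: v'_3 = v3 = -4.00
cos(88deg) = 0.0349, sin(88deg) = 0.9994
v'_1 = v1*cos(theta) - v2*sin(theta) = 5*0.0349 - (-4)*0.9994 = 4.17
v'_2 = v1*sin(theta) + v2*cos(theta) = 5*0.9994 + (-4)*0.0349 = 4.86
v' = 4.17*e1 + 4.86*e2 - 4.00*e3


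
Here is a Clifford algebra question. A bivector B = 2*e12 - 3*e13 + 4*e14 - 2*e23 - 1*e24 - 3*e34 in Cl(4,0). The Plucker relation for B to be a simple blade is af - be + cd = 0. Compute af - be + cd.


Plucker relation: af - be + cd
a*f = 2*(-3) = -6
b*e = (-3)*(-1) = 3
c*d = 4*(-2) = -8
af - be + cd = -6 - 3 + (-8)
= -17


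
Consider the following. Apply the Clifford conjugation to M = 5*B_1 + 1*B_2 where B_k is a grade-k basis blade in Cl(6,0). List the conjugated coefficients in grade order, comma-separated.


Clifford conjugate sign for grade k: (-1)^(k(k+1)/2)
Grade 1: (-1)^(1*2/2) = (-1)^1 = -1, coeff 5 -> -5
Grade 2: (-1)^(2*3/2) = (-1)^3 = -1, coeff 1 -> -1
Conjugated coefficients: -5, -1


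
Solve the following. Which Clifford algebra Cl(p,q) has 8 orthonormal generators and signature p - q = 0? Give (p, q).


We need p + q = 8 and p - q = 0.
Adding: 2p = 8 + 0 = 8, so p = 4.
Then q = 8 - 4 = 4.
(p, q) = (4, 4)


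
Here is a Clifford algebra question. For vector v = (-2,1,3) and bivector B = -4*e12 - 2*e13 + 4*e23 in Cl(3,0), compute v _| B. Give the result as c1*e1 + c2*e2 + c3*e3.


Left contraction v _| B = <vB>_1 (grade-1 part of the geometric product vB).
Using e1_|e12 = e2, e2_|e12 = -e1, e1_|e13 = e3, e3_|e13 = -e1, e2_|e23 = e3, e3_|e23 = -e2:
e1 coeff: -v2*b12 - v3*b13 = -(1)*(-4) - (3)*(-2) = 10
e2 coeff: v1*b12 - v3*b23 = (-2)*(-4) - (3)*(4) = -4
e3 coeff: v1*b13 + v2*b23 = (-2)*(-2) + (1)*(4) = 8
v _| B = 10*e1 - 4*e2 + 8*e3


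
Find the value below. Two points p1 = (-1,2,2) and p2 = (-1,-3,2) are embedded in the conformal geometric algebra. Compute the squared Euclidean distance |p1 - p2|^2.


p1 - p2 = (0, 5, 0)
|p1 - p2|^2 = 0^2 + 5^2 + 0^2
= 0 + 25 + 0
= 25


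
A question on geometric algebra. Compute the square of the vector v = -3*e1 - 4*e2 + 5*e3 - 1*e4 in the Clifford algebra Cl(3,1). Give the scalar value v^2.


v^2 = sum of c_i^2 * e_i^2
Positive signature terms (e_i^2 = +1): (-3)^2 + (-4)^2 + 5^2 = 50
Negative signature terms (e_j^2 = -1): (-1)^2 = 1
v^2 = 50 - 1 = 49


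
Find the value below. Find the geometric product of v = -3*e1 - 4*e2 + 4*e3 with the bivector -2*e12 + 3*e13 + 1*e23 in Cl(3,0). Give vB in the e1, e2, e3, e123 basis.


vB has grade-1 (vector) and grade-3 (trivector) parts: vB = (v _| B) + (v ^ B).
Vector part <vB>_1:
  e1: -v2*b12 - v3*b13 = -(-4)*(-2) - (4)*(3) = -20
  e2: v1*b12 - v3*b23 = (-3)*(-2) - (4)*(1) = 2
  e3: v1*b13 + v2*b23 = (-3)*(3) + (-4)*(1) = -13
Trivector part <vB>_3:
  e123: v1*b23 - v2*b13 + v3*b12 = (-3)*(1) - (-4)*(3) + (4)*(-2) = 1
vB = -20*e1 + 2*e2 - 13*e3 + 1*e123


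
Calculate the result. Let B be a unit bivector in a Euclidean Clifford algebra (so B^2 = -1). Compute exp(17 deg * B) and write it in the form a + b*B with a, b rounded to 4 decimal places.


For a unit bivector B with B^2 = -1, the exponential series gives
e^(theta*B) = cos(theta) + sin(theta)*B (the GA analogue of Euler's formula).
theta = 17 degrees = 0.296706 rad
cos(17 deg) = 0.9563
sin(17 deg) = 0.2924
exp(theta*B) = 0.9563 + 0.2924*B


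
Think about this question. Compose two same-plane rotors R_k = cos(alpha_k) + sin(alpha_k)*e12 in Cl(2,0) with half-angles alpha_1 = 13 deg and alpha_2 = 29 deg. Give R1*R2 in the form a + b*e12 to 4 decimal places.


Same-plane rotors commute and their half-angles add:
R1*R2 = cos(a1 + a2) + sin(a1 + a2)*e12.
a1 + a2 = 13 + 29 = 42 deg
cos(42 deg) = 0.7431
sin(42 deg) = 0.6691
R1*R2 = 0.7431 + 0.6691*e12


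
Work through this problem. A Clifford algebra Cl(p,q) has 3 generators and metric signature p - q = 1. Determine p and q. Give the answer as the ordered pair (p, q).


We need p + q = 3 and p - q = 1.
Adding: 2p = 3 + 1 = 4, so p = 2.
Then q = 3 - 2 = 1.
(p, q) = (2, 1)


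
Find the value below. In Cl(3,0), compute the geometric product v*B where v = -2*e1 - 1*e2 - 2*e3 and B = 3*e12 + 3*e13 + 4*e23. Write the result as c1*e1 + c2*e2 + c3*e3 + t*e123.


vB has grade-1 (vector) and grade-3 (trivector) parts: vB = (v _| B) + (v ^ B).
Vector part <vB>_1:
  e1: -v2*b12 - v3*b13 = -(-1)*(3) - (-2)*(3) = 9
  e2: v1*b12 - v3*b23 = (-2)*(3) - (-2)*(4) = 2
  e3: v1*b13 + v2*b23 = (-2)*(3) + (-1)*(4) = -10
Trivector part <vB>_3:
  e123: v1*b23 - v2*b13 + v3*b12 = (-2)*(4) - (-1)*(3) + (-2)*(3) = -11
vB = 9*e1 + 2*e2 - 10*e3 - 11*e123


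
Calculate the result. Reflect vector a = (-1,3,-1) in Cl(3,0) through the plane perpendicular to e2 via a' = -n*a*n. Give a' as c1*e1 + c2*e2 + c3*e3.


Reflection formula: a' = -n*a*n, with n = e2 (unit vector, n^2 = 1).
For reflection through hyperplane perp to e2:
The component along e2 flips sign, others stay.
a = (-1, 3, -1)
a' = (-1, -3, -1)
a' = -1*e1 - 3*e2 - 1*e3


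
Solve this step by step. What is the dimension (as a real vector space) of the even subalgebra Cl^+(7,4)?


Even subalgebra dimension = 2^(n-1)
n = 7 + 4 = 11
2^(11 - 1) = 2^10 = 1024
Verification: sum of C(11,k) for even k = 1 + 55 + 330 + 462 + 165 + 11 = 1024
Result = 1024


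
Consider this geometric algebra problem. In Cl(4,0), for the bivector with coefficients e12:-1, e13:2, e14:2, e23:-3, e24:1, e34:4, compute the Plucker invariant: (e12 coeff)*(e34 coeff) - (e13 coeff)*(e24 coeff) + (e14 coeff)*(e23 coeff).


Plucker relation: af - be + cd
a*f = (-1)*4 = -4
b*e = 2*1 = 2
c*d = 2*(-3) = -6
af - be + cd = -4 - 2 + (-6)
= -12


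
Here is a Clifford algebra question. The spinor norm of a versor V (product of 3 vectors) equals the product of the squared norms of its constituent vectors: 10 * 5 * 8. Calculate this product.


Spinor norm N(V) = |v1|^2 * |v2|^2 * ... * |v3|^2
= 10 * 5 * 8
Running product: 10, 50, 400
N(V) = 400


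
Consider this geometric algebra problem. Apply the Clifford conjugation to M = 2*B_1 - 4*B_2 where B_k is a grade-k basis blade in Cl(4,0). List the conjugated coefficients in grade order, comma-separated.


Clifford conjugate sign for grade k: (-1)^(k(k+1)/2)
Grade 1: (-1)^(1*2/2) = (-1)^1 = -1, coeff 2 -> -2
Grade 2: (-1)^(2*3/2) = (-1)^3 = -1, coeff -4 -> 4
Conjugated coefficients: -2, 4


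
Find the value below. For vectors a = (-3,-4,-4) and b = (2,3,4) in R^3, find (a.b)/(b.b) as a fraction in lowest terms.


Projection coefficient = (a . b) / (b . b)
a . b = (-3)*2 + (-4)*3 + (-4)*4
= -6 + (-12) + (-16) = -34
b . b = 2^2 + 3^2 + 4^2
= 4 + 9 + 16 = 29
Coefficient = -34/29
In lowest terms: -34/29


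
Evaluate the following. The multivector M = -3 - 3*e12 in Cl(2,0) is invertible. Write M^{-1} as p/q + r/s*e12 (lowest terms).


M = -3 - 3*e12, where e12^2 = -1.
Since M commutes with its reverse ~M = a - b*e12, M * ~M = a^2 - b^2*e12^2 = a^2 + b^2.
So M^{-1} = ~M / (a^2 + b^2) = (a - b*e12)/(a^2 + b^2).
a^2 + b^2 = 9 + 9 = 18
Scalar part = -3/18 = -1/6
Bivector coeff = 3/18 = 1/6
M^{-1} = -1/6 + 1/6*e12


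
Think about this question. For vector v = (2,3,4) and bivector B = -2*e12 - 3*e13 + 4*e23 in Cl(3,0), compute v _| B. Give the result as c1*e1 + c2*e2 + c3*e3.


Left contraction v _| B = <vB>_1 (grade-1 part of the geometric product vB).
Using e1_|e12 = e2, e2_|e12 = -e1, e1_|e13 = e3, e3_|e13 = -e1, e2_|e23 = e3, e3_|e23 = -e2:
e1 coeff: -v2*b12 - v3*b13 = -(3)*(-2) - (4)*(-3) = 18
e2 coeff: v1*b12 - v3*b23 = (2)*(-2) - (4)*(4) = -20
e3 coeff: v1*b13 + v2*b23 = (2)*(-3) + (3)*(4) = 6
v _| B = 18*e1 - 20*e2 + 6*e3


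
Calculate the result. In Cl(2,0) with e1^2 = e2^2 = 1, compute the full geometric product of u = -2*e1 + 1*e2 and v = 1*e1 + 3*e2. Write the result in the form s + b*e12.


Expand: (-2*e1 + 1*e2)(1*e1 + 3*e2)
= (-2)*1*e1e1 + (-2)*3*e1e2 + 1*1*e2e1 + 1*3*e2e2
Using e1^2 = e2^2 = 1, e2e1 = -e1e2:
Scalar part s = (-2)*1 + 1*3 = -2 + 3 = 1
Bivector part b = (-2)*3 - 1*1 = -6 - 1 = -7
uv = 1 - 7*e12


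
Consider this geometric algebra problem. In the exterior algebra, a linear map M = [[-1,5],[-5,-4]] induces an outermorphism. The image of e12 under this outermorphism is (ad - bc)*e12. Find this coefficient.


The outermorphism of a linear map f sends e1^e2 to f(e1)^f(e2).
f(e1) = -1*e1 - 5*e2
f(e2) = 5*e1 - 4*e2
f(e1) ^ f(e2) = (-1*e1 - 5*e2) ^ (5*e1 - 4*e2)
= (-1)*(-4)*e12 + (-5)*5*e21
= (4 - (-25))*e12
= 29*e12
Coefficient = 29


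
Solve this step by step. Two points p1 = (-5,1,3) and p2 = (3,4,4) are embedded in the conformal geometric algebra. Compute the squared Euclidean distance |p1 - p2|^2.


p1 - p2 = (-8, -3, -1)
|p1 - p2|^2 = (-8)^2 + (-3)^2 + (-1)^2
= 64 + 9 + 1
= 74


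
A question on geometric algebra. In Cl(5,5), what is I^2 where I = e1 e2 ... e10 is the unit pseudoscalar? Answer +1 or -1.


The pseudoscalar I = e1...e_n (product of all n generators) of Cl(p,q) satisfies I^2 = (-1)^(q + n(n-1)/2).
p = 5, q = 5, n = p + q = 10
n(n-1)/2 = 10 * 9 / 2 = 45
Exponent = q + n(n-1)/2 = 5 + 45 = 50
I^2 = (-1)^50 = +1


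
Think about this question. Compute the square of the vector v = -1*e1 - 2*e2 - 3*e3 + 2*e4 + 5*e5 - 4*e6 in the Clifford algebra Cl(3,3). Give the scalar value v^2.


v^2 = sum of c_i^2 * e_i^2
Positive signature terms (e_i^2 = +1): (-1)^2 + (-2)^2 + (-3)^2 = 14
Negative signature terms (e_j^2 = -1): 2^2 + 5^2 + (-4)^2 = 45
v^2 = 14 - 45 = -31


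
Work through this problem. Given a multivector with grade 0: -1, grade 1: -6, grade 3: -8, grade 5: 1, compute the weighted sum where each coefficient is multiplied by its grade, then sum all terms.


Grade-weighted sum = sum of grade_k * coefficient_k
0*(-1) = 0
1*(-6) = -6
3*(-8) = -24
5*1 = 5
Total = 0 + (-6) + (-24) + 5 = -25


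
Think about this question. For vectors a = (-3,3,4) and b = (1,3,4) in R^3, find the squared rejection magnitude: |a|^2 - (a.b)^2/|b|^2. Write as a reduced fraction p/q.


|a|^2 = (-3)^2 + 3^2 + 4^2 = 34
|b|^2 = 1^2 + 3^2 + 4^2 = 26
a . b = (-3)*1 + 3*3 + 4*4 = 22
(a.b)^2 = 22^2 = 484
|rej|^2 = 34 - 484/26
= (884 - 484)/26
= 400/26
In lowest terms: 200/13


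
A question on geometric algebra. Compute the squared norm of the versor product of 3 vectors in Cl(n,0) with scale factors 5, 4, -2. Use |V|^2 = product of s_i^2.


Each vector v_i has |v_i|^2 = s_i^2
Squared scales: 5^2 = 25, 4^2 = 16, (-2)^2 = 4
|V|^2 = 25 * 16 * 4
= 1600


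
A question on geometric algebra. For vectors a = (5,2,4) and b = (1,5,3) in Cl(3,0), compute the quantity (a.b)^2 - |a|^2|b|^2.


a . b = 5*1 + 2*5 + 4*3
= 5 + 10 + 12 = 27
|a|^2 = 5^2 + 2^2 + 4^2 = 45
|b|^2 = 1^2 + 5^2 + 3^2 = 35
(a.b)^2 = 27^2 = 729
|a|^2 * |b|^2 = 45 * 35 = 1575
Result = 729 - 1575 = -846


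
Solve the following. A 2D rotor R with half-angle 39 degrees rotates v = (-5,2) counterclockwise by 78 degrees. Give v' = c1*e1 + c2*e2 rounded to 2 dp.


Rotor R = cos(39deg) - sin(39deg)*e12
Rotation angle theta = 2 * 39 = 78 degrees
v' = R*v*~R rotates v by theta.
cos(78deg) = 0.2079, sin(78deg) = 0.9781
v'_1 = -5*cos(78deg) - 2*sin(78deg)
= -5*0.2079 - 2*0.9781
= -3.00
v'_2 = -5*sin(78deg) + 2*cos(78deg)
= -5*0.9781 + 2*0.2079
= -4.47
v' = -3.00*e1 - 4.47*e2


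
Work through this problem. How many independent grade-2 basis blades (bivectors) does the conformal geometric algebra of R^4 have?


The conformal model of R^4 uses Cl(5,1) with m = 4 + 2 = 6 generators.
Number of grade-2 blades = C(m, 2) = C(6, 2)
= 6*5/2 = 15


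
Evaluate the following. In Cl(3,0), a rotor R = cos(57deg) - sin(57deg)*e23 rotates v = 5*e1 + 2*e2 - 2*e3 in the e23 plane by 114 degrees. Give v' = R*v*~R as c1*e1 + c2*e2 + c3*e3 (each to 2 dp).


Rotor R = cos(57deg) - sin(57deg)*e23
Rotation angle theta = 2 * 57 = 114 degrees in the e23 plane (e2 -> e3).
The component perpendicular to the plane (e1) is invariant: v'_1 = v1 = 5.00
cos(114deg) = -0.4067, sin(114deg) = 0.9135
v'_2 = v2*cos(theta) - v3*sin(theta) = 2*(-0.4067) - (-2)*0.9135 = 1.01
v'_3 = v2*sin(theta) + v3*cos(theta) = 2*0.9135 + (-2)*(-0.4067) = 2.64
v' = 5.00*e1 + 1.01*e2 + 2.64*e3
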